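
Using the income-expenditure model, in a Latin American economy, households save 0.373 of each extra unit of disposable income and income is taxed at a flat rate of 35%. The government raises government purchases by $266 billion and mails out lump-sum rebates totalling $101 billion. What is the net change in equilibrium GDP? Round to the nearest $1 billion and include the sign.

MPC = 1 − MPS = 1 − 0.373 = 0.627.
Expenditure multiplier = 1/(1 − c(1−t)) = 1/(1 − 0.627×0.65) = 1/0.59245 ≈ 1.688.
ΔG contributes k·ΔG = (+$266 billion) / 0.59245 ≈ +$449 billion.
ΔT of −$101 billion changes first-round spending by −c·ΔT = +$63.327 billion, contributing k·(−c·ΔT) = (+$63.327 billion) / 0.59245 ≈ +$106.9 billion.
Net ΔY = k(ΔG − c·ΔT) = (+$329.327 billion) / 0.59245 ≈ +$556 billion.

+$556 billion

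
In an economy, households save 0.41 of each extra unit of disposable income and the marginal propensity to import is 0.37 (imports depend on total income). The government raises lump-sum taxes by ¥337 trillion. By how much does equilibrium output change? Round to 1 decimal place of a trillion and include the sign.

−¥254.9 trillion

MPC = 1 − MPS = 1 − 0.41 = 0.59.
A lump-sum tax change of +¥337 trillion shifts disposable income by −¥337 trillion; first-round consumption changes by −c × ΔT = −0.59 × (+¥337 trillion) = −¥198.83 trillion.
Expenditure multiplier = 1/(1 − c + m) = 1/(1 − 0.59 + 0.37) = 1/0.78 ≈ 1.282.
The tax multiplier is −c × k ≈ −0.756, so ΔY = k × (−c·ΔT) = (−¥198.83 trillion) / 0.78 ≈ −¥254.9 trillion.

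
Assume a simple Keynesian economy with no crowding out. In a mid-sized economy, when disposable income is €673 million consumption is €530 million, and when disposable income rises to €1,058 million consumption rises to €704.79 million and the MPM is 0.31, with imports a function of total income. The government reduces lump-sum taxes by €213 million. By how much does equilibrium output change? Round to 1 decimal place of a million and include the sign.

+€113.0 million

MPC = ΔC/ΔYd = (704.79 − 530)/(1,058 − 673) = 174.79/385 = 0.454.
A lump-sum tax change of −€213 million shifts disposable income by +€213 million; first-round consumption changes by −c × ΔT = −0.454 × (−€213 million) = +€96.702 million.
Expenditure multiplier = 1/(1 − c + m) = 1/(1 − 0.454 + 0.31) = 1/0.856 ≈ 1.168.
The tax multiplier is −c × k ≈ −0.53, so ΔY = k × (−c·ΔT) = (+€96.702 million) / 0.856 ≈ +€113 million.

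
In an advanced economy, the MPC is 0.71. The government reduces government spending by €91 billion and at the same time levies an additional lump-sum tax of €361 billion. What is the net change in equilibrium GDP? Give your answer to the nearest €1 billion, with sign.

−€1,198 billion

Expenditure multiplier = 1/(1 − MPC) = 1/(1 − 0.71) = 1/0.29 ≈ 3.448.
ΔG contributes k·ΔG = (−€91 billion) / 0.29 ≈ −€313.8 billion.
ΔT of +€361 billion changes first-round spending by −c·ΔT = −€256.31 billion, contributing k·(−c·ΔT) = (−€256.31 billion) / 0.29 ≈ −€883.8 billion.
Net ΔY = k(ΔG − c·ΔT) = (−€347.31 billion) / 0.29 ≈ −€1,198 billion.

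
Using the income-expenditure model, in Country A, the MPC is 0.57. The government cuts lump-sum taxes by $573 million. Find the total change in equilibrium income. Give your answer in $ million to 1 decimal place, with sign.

+$759.6 million

A lump-sum tax change of −$573 million shifts disposable income by +$573 million; first-round consumption changes by −c × ΔT = −0.57 × (−$573 million) = +$326.61 million.
Expenditure multiplier = 1/(1 − MPC) = 1/(1 − 0.57) = 1/0.43 ≈ 2.326.
The tax multiplier is −c × k ≈ −1.326, so ΔY = k × (−c·ΔT) = (+$326.61 million) / 0.43 ≈ +$759.6 million.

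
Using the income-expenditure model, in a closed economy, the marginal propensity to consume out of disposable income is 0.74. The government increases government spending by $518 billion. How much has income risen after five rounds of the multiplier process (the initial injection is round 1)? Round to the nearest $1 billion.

Round 1 adds ΔG = $518 billion; each later round is MPC = 0.74 times the previous.
After 5 rounds: 518 + 383.32 + 283.6568 + 209.906032 + 155.33046368 = ΔG·(1 − c^5)/(1 − c) = 518 × (1 − 0.2219006624)/0.26 ≈ $1,550 billion.

$1,550 billion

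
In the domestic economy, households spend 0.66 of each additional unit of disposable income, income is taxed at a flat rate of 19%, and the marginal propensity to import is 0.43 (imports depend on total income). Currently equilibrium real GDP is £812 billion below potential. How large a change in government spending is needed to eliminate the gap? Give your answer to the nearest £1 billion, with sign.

+£727 billion

Spending multiplier = 1/(1 − c(1−t) + m) = 1/(1 − 0.66×0.81 + 0.43) = 1/0.8954 ≈ 1.117.
Need ΔY = +£812 billion, so ΔG = ΔY/k = (+£812 billion) × 0.8954 ≈ +£727 billion.
The government should increase government spending by £727 billion.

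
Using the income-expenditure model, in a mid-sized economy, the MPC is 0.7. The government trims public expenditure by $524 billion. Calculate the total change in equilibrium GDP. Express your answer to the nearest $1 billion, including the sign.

−$1,747 billion

Spending multiplier = 1/(1 − MPC) = 1/(1 − 0.7) = 1/0.3 ≈ 3.333.
ΔY = k × ΔG = (−$524 billion) / 0.3 ≈ −$1,747 billion.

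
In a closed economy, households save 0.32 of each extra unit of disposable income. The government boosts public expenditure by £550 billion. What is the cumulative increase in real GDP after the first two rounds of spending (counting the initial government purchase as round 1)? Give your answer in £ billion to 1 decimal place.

MPC = 1 − MPS = 1 − 0.32 = 0.68.
Round 1 adds ΔG = £550 billion; each later round is MPC = 0.68 times the previous.
After 2 rounds: 550 + 374 = ΔG·(1 − c^2)/(1 − c) = 550 × (1 − 0.4624)/0.32 = £924 billion.

£924.0 billion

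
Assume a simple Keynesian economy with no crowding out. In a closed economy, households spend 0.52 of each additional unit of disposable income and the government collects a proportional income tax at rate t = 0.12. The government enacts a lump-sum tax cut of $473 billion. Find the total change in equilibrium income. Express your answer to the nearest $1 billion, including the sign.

A lump-sum tax change of −$473 billion shifts disposable income by +$473 billion; first-round consumption changes by −c × ΔT = −0.52 × (−$473 billion) = +$245.96 billion.
Expenditure multiplier = 1/(1 − c(1−t)) = 1/(1 − 0.52×0.88) = 1/0.5424 ≈ 1.844.
The tax multiplier is −c × k ≈ −0.959, so ΔY = k × (−c·ΔT) = (+$245.96 billion) / 0.5424 ≈ +$453 billion.

+$453 billion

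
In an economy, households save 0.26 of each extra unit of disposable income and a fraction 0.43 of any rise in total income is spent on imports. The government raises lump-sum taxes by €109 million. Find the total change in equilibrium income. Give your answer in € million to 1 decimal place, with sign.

MPC = 1 − MPS = 1 − 0.26 = 0.74.
A lump-sum tax change of +€109 million shifts disposable income by −€109 million; first-round consumption changes by −c × ΔT = −0.74 × (+€109 million) = −€80.66 million.
Expenditure multiplier = 1/(1 − c + m) = 1/(1 − 0.74 + 0.43) = 1/0.69 ≈ 1.449.
The tax multiplier is −c × k ≈ −1.072, so ΔY = k × (−c·ΔT) = (−€80.66 million) / 0.69 ≈ −€116.9 million.

−€116.9 million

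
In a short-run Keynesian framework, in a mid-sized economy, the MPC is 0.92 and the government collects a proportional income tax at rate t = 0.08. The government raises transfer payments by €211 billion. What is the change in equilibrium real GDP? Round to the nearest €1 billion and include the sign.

The transfer change shifts disposable income by +€211 billion, so first-round consumption changes by c·ΔTR = 0.92 × (+€211 billion) = +€194.12 billion.
Expenditure multiplier = 1/(1 − c(1−t)) = 1/(1 − 0.92×0.92) = 1/0.1536 ≈ 6.51.
The transfer multiplier is c × k ≈ 5.99, so ΔY = k × (c·ΔTR) = (+€194.12 billion) / 0.1536 ≈ +€1,264 billion.

+€1,264 billion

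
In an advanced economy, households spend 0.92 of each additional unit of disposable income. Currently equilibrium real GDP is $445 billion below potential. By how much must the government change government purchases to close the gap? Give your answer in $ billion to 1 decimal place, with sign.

+$35.6 billion

Spending multiplier = 1/(1 − MPC) = 1/(1 − 0.92) = 1/0.08 = 12.5.
Need ΔY = +$445 billion, so ΔG = ΔY/k = (+$445 billion) × 0.08 = +$35.6 billion.
The government should increase government purchases by $35.6 billion.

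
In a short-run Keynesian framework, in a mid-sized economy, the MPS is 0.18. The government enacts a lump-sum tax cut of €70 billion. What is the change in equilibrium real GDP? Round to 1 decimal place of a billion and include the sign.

MPC = 1 − MPS = 1 − 0.18 = 0.82.
A lump-sum tax change of −€70 billion shifts disposable income by +€70 billion; first-round consumption changes by −c × ΔT = −0.82 × (−€70 billion) = +€57.4 billion.
Expenditure multiplier = 1/(1 − MPC) = 1/(1 − 0.82) = 1/0.18 ≈ 5.556.
The tax multiplier is −c × k ≈ −4.556, so ΔY = k × (−c·ΔT) = (+€57.4 billion) / 0.18 ≈ +€318.9 billion.

+€318.9 billion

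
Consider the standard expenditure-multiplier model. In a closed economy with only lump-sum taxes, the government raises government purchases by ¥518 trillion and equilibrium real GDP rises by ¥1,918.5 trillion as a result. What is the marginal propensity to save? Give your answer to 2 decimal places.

Implied spending multiplier k = ΔY/ΔG = 1,918.5/518 ≈ 3.7037.
Since k = 1/(1 − MPC), MPC = 1 − 1/k = 1 − ΔG/ΔY = 1 − 518/1,918.5 ≈ 0.73.
MPS = 1 − MPC = 0.27.

0.27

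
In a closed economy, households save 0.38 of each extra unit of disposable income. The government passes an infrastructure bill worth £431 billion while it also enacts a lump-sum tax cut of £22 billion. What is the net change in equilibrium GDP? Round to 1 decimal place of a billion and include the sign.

+£1,170.1 billion

MPC = 1 − MPS = 1 − 0.38 = 0.62.
Expenditure multiplier = 1/(1 − MPC) = 1/(1 − 0.62) = 1/0.38 ≈ 2.632.
ΔG contributes k·ΔG = (+£431 billion) / 0.38 ≈ +£1,134.2 billion.
ΔT of −£22 billion changes first-round spending by −c·ΔT = +£13.64 billion, contributing k·(−c·ΔT) = (+£13.64 billion) / 0.38 ≈ +£35.9 billion.
Net ΔY = k(ΔG − c·ΔT) = (+£444.64 billion) / 0.38 ≈ +£1,170.1 billion.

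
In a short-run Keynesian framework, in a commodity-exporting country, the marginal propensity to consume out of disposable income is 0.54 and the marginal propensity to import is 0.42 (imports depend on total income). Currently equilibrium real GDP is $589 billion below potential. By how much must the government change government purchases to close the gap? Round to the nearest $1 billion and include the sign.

Spending multiplier = 1/(1 − c + m) = 1/(1 − 0.54 + 0.42) = 1/0.88 ≈ 1.136.
Need ΔY = +$589 billion, so ΔG = ΔY/k = (+$589 billion) × 0.88 ≈ +$518 billion.
The government should increase government purchases by $518 billion.

+$518 billion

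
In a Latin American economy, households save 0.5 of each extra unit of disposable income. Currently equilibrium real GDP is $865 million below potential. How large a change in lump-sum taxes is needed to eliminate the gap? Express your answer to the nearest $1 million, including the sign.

MPC = 1 − MPS = 1 − 0.5 = 0.5.
Spending multiplier = 1/(1 − MPC) = 1/(1 − 0.5) = 1/0.5 = 2.
Tax multiplier = −c·k = −0.5/0.5 = −1. Need ΔY = +$865 million, so ΔT = ΔY/(−c·k) = −(+$865 million) × 0.5 / 0.5 = −$865 million.
The government should cut lump-sum taxes by $865 million.

−$865 million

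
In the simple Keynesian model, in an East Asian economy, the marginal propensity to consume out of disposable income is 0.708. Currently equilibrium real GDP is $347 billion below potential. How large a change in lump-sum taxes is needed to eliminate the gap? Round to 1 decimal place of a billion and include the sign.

−$143.1 billion

Spending multiplier = 1/(1 − MPC) = 1/(1 − 0.708) = 1/0.292 ≈ 3.425.
Tax multiplier = −c·k = −0.708/0.292 ≈ −2.425. Need ΔY = +$347 billion, so ΔT = ΔY/(−c·k) = −(+$347 billion) × 0.292 / 0.708 ≈ −$143.1 billion.
The government should cut lump-sum taxes by $143.1 billion.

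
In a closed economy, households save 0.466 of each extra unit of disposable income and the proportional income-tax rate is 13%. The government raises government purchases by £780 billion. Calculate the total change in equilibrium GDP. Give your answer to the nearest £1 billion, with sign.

MPC = 1 − MPS = 1 − 0.466 = 0.534.
Expenditure multiplier = 1/(1 − c(1−t)) = 1/(1 − 0.534×0.87) = 1/0.53542 ≈ 1.868.
ΔY = k × ΔG = (+£780 billion) / 0.53542 ≈ +£1,457 billion.

+£1,457 billion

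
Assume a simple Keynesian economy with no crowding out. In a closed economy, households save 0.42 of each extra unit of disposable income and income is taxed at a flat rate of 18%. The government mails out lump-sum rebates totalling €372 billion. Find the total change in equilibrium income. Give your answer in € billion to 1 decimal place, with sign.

+€411.4 billion

MPC = 1 − MPS = 1 − 0.42 = 0.58.
A lump-sum tax change of −€372 billion shifts disposable income by +€372 billion; first-round consumption changes by −c × ΔT = −0.58 × (−€372 billion) = +€215.76 billion.
Expenditure multiplier = 1/(1 − c(1−t)) = 1/(1 − 0.58×0.82) = 1/0.5244 ≈ 1.907.
The tax multiplier is −c × k ≈ −1.106, so ΔY = k × (−c·ΔT) = (+€215.76 billion) / 0.5244 ≈ +€411.4 billion.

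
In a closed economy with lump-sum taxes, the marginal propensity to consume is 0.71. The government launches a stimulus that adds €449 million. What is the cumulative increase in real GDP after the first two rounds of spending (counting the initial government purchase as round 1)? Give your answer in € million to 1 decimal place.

Round 1 adds ΔG = €449 million; each later round is MPC = 0.71 times the previous.
After 2 rounds: 449 + 318.79 = ΔG·(1 − c^2)/(1 − c) = 449 × (1 − 0.5041)/0.29 ≈ €767.8 million.

€767.8 million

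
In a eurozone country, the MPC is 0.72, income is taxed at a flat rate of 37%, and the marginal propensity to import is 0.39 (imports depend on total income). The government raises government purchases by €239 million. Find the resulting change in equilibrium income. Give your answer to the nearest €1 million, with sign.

Spending multiplier = 1/(1 − c(1−t) + m) = 1/(1 − 0.72×0.63 + 0.39) = 1/0.9364 ≈ 1.068.
ΔY = k × ΔG = (+€239 million) / 0.9364 ≈ +€255 million.

+€255 million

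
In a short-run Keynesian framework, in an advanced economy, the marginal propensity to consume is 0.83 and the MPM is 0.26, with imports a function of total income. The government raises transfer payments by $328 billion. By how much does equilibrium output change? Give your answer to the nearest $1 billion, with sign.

+$633 billion

The transfer change shifts disposable income by +$328 billion, so first-round consumption changes by c·ΔTR = 0.83 × (+$328 billion) = +$272.24 billion.
Expenditure multiplier = 1/(1 − c + m) = 1/(1 − 0.83 + 0.26) = 1/0.43 ≈ 2.326.
The transfer multiplier is c × k ≈ 1.93, so ΔY = k × (c·ΔTR) = (+$272.24 billion) / 0.43 ≈ +$633 billion.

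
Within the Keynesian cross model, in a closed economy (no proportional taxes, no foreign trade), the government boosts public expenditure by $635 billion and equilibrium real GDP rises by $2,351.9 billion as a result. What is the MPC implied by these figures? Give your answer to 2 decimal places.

Implied spending multiplier k = ΔY/ΔG = 2,351.9/635 ≈ 3.7038.
Since k = 1/(1 − MPC), MPC = 1 − 1/k = 1 − ΔG/ΔY = 1 − 635/2,351.9 ≈ 0.73.

0.73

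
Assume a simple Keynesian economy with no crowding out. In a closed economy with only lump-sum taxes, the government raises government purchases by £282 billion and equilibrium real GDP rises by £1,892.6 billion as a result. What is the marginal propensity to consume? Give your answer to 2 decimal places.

Implied spending multiplier k = ΔY/ΔG = 1,892.6/282 ≈ 6.7113.
Since k = 1/(1 − MPC), MPC = 1 − 1/k = 1 − ΔG/ΔY = 1 − 282/1,892.6 ≈ 0.85.

0.85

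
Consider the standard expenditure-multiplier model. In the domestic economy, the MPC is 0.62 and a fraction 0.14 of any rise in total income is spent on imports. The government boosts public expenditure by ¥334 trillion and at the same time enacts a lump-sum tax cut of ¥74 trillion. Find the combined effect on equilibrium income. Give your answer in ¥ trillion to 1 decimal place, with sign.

Expenditure multiplier = 1/(1 − c + m) = 1/(1 − 0.62 + 0.14) = 1/0.52 ≈ 1.923.
ΔG contributes k·ΔG = (+¥334 trillion) / 0.52 ≈ +¥642.3 trillion.
ΔT of −¥74 trillion changes first-round spending by −c·ΔT = +¥45.88 trillion, contributing k·(−c·ΔT) = (+¥45.88 trillion) / 0.52 ≈ +¥88.2 trillion.
Net ΔY = k(ΔG − c·ΔT) = (+¥379.88 trillion) / 0.52 ≈ +¥730.5 trillion.

+¥730.5 trillion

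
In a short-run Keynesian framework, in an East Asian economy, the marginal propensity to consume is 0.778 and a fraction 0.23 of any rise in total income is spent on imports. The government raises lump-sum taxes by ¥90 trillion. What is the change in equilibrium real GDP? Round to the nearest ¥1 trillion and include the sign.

−¥155 trillion

A lump-sum tax change of +¥90 trillion shifts disposable income by −¥90 trillion; first-round consumption changes by −c × ΔT = −0.778 × (+¥90 trillion) = −¥70.02 trillion.
Expenditure multiplier = 1/(1 − c + m) = 1/(1 − 0.778 + 0.23) = 1/0.452 ≈ 2.212.
The tax multiplier is −c × k ≈ −1.721, so ΔY = k × (−c·ΔT) = (−¥70.02 trillion) / 0.452 ≈ −¥155 trillion.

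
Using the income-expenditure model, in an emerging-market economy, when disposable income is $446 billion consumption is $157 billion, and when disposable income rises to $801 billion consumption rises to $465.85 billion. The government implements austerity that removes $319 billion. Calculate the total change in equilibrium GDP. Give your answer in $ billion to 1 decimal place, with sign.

−$2,453.8 billion

MPC = ΔC/ΔYd = (465.85 − 157)/(801 − 446) = 308.85/355 = 0.87.
Expenditure multiplier = 1/(1 − MPC) = 1/(1 − 0.87) = 1/0.13 ≈ 7.692.
ΔY = k × ΔG = (−$319 billion) / 0.13 ≈ −$2,453.8 billion.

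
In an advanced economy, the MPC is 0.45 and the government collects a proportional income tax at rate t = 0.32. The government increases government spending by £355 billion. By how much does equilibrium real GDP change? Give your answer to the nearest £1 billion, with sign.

Spending multiplier = 1/(1 − c(1−t)) = 1/(1 − 0.45×0.68) = 1/0.694 ≈ 1.441.
ΔY = k × ΔG = (+£355 billion) / 0.694 ≈ +£512 billion.

+£512 billion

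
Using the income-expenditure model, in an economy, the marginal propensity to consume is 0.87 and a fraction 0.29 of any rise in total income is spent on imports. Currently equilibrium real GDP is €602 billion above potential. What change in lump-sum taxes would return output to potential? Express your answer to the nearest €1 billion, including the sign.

+€291 billion

Spending multiplier = 1/(1 − c + m) = 1/(1 − 0.87 + 0.29) = 1/0.42 ≈ 2.381.
Tax multiplier = −c·k = −0.87/0.42 ≈ −2.071. Need ΔY = −€602 billion, so ΔT = ΔY/(−c·k) = −(−€602 billion) × 0.42 / 0.87 ≈ +€291 billion.
The government should raise lump-sum taxes by €291 billion.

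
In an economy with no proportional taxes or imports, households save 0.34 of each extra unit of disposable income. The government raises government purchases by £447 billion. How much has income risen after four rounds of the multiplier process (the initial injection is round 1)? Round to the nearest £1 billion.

MPC = 1 − MPS = 1 − 0.34 = 0.66.
Round 1 adds ΔG = £447 billion; each later round is MPC = 0.66 times the previous.
After 4 rounds: 447 + 295.02 + 194.7132 + 128.510712 = ΔG·(1 − c^4)/(1 − c) = 447 × (1 − 0.18974736)/0.34 ≈ £1,065 billion.

£1,065 billion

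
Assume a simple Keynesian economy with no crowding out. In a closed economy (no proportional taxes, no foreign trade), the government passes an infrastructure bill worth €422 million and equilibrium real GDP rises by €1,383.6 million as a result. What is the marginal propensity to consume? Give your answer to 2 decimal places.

0.69

Implied spending multiplier k = ΔY/ΔG = 1,383.6/422 ≈ 3.2787.
Since k = 1/(1 − MPC), MPC = 1 − 1/k = 1 − ΔG/ΔY = 1 − 422/1,383.6 ≈ 0.69.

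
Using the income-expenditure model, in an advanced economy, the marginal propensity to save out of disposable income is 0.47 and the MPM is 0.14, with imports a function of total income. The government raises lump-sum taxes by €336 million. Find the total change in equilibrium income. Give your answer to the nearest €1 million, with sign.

MPC = 1 − MPS = 1 − 0.47 = 0.53.
A lump-sum tax change of +€336 million shifts disposable income by −€336 million; first-round consumption changes by −c × ΔT = −0.53 × (+€336 million) = −€178.08 million.
Expenditure multiplier = 1/(1 − c + m) = 1/(1 − 0.53 + 0.14) = 1/0.61 ≈ 1.639.
The tax multiplier is −c × k ≈ −0.869, so ΔY = k × (−c·ΔT) = (−€178.08 million) / 0.61 ≈ −€292 million.

−€292 million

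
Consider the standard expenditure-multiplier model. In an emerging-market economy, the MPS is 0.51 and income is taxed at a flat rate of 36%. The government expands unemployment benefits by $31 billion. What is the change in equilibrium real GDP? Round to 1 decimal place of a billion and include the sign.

+$22.1 billion

MPC = 1 − MPS = 1 − 0.51 = 0.49.
The transfer change shifts disposable income by +$31 billion, so first-round consumption changes by c·ΔTR = 0.49 × (+$31 billion) = +$15.19 billion.
Expenditure multiplier = 1/(1 − c(1−t)) = 1/(1 − 0.49×0.64) = 1/0.6864 ≈ 1.457.
The transfer multiplier is c × k ≈ 0.714, so ΔY = k × (c·ΔTR) = (+$15.19 billion) / 0.6864 ≈ +$22.1 billion.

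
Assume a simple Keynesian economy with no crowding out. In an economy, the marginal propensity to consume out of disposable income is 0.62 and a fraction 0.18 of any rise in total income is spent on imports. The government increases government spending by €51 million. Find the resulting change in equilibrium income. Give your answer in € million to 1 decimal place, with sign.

+€91.1 million

Expenditure multiplier = 1/(1 − c + m) = 1/(1 − 0.62 + 0.18) = 1/0.56 ≈ 1.786.
ΔY = k × ΔG = (+€51 million) / 0.56 ≈ +€91.1 million.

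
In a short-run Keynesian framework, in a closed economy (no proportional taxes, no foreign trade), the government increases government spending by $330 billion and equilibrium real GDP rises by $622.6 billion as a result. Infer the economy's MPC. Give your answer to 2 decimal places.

Implied spending multiplier k = ΔY/ΔG = 622.6/330 ≈ 1.8867.
Since k = 1/(1 − MPC), MPC = 1 − 1/k = 1 − ΔG/ΔY = 1 − 330/622.6 ≈ 0.47.

0.47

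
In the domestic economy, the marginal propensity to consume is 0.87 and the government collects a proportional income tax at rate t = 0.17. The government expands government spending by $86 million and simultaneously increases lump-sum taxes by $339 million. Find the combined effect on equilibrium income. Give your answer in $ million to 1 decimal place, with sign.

Expenditure multiplier = 1/(1 − c(1−t)) = 1/(1 − 0.87×0.83) = 1/0.2779 ≈ 3.598.
ΔG contributes k·ΔG = (+$86 million) / 0.2779 ≈ +$309.5 million.
ΔT of +$339 million changes first-round spending by −c·ΔT = −$294.93 million, contributing k·(−c·ΔT) = (−$294.93 million) / 0.2779 ≈ −$1,061.3 million.
Net ΔY = k(ΔG − c·ΔT) = (−$208.93 million) / 0.2779 ≈ −$751.8 million.

−$751.8 million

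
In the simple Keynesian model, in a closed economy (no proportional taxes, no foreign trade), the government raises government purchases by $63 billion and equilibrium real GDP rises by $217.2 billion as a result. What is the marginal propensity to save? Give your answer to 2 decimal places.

0.29

Implied spending multiplier k = ΔY/ΔG = 217.2/63 ≈ 3.4476.
Since k = 1/(1 − MPC), MPC = 1 − 1/k = 1 − ΔG/ΔY = 1 − 63/217.2 ≈ 0.71.
MPS = 1 − MPC = 0.29.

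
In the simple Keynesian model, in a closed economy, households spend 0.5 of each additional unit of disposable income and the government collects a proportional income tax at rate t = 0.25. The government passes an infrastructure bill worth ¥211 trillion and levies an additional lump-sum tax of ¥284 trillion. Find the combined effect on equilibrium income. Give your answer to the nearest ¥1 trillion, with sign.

+¥110 trillion

Expenditure multiplier = 1/(1 − c(1−t)) = 1/(1 − 0.5×0.75) = 1/0.625 = 1.6.
ΔG contributes k·ΔG = (+¥211 trillion) / 0.625 = +¥337.6 trillion.
ΔT of +¥284 trillion changes first-round spending by −c·ΔT = −¥142 trillion, contributing k·(−c·ΔT) = (−¥142 trillion) / 0.625 = −¥227.2 trillion.
Net ΔY = k(ΔG − c·ΔT) = (+¥69 trillion) / 0.625 ≈ +¥110 trillion.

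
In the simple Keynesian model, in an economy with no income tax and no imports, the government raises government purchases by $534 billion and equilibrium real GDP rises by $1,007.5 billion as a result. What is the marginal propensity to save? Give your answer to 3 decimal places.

0.530

Implied spending multiplier k = ΔY/ΔG = 1,007.5/534 ≈ 1.8867.
Since k = 1/(1 − MPC), MPC = 1 − 1/k = 1 − ΔG/ΔY = 1 − 534/1,007.5 ≈ 0.470.
MPS = 1 − MPC = 0.530.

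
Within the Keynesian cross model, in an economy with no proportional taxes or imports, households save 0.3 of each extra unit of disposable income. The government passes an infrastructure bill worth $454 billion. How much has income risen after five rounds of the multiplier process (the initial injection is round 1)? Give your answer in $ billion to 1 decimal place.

$1,259.0 billion

MPC = 1 − MPS = 1 − 0.3 = 0.7.
Round 1 adds ΔG = $454 billion; each later round is MPC = 0.7 times the previous.
After 5 rounds: 454 + 317.8 + 222.46 + 155.722 + 109.0054 = ΔG·(1 − c^5)/(1 − c) = 454 × (1 − 0.16807)/0.3 ≈ $1,259 billion.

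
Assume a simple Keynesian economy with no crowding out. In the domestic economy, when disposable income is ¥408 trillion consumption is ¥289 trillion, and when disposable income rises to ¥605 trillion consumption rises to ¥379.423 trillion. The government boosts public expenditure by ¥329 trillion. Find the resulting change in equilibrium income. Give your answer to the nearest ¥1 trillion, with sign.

+¥608 trillion

MPC = ΔC/ΔYd = (379.423 − 289)/(605 − 408) = 90.423/197 = 0.459.
Spending multiplier = 1/(1 − MPC) = 1/(1 − 0.459) = 1/0.541 ≈ 1.848.
ΔY = k × ΔG = (+¥329 trillion) / 0.541 ≈ +¥608 trillion.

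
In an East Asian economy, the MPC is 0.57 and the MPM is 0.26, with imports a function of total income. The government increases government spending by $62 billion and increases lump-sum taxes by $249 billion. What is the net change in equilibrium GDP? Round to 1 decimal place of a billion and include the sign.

−$115.8 billion

Expenditure multiplier = 1/(1 − c + m) = 1/(1 − 0.57 + 0.26) = 1/0.69 ≈ 1.449.
ΔG contributes k·ΔG = (+$62 billion) / 0.69 ≈ +$89.9 billion.
ΔT of +$249 billion changes first-round spending by −c·ΔT = −$141.93 billion, contributing k·(−c·ΔT) = (−$141.93 billion) / 0.69 ≈ −$205.7 billion.
Net ΔY = k(ΔG − c·ΔT) = (−$79.93 billion) / 0.69 ≈ −$115.8 billion.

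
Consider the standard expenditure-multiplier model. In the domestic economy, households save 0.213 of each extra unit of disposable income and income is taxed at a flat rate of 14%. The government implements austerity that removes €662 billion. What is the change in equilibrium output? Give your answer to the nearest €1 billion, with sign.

MPC = 1 − MPS = 1 − 0.213 = 0.787.
Government-spending multiplier = 1/(1 − c(1−t)) = 1/(1 − 0.787×0.86) = 1/0.32318 ≈ 3.094.
ΔY = k × ΔG = (−€662 billion) / 0.32318 ≈ −€2,048 billion.

−€2,048 billion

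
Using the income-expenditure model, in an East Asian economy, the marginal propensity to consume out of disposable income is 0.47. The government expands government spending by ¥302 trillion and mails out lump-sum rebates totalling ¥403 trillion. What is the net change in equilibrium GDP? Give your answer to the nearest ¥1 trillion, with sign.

+¥927 trillion

Expenditure multiplier = 1/(1 − MPC) = 1/(1 − 0.47) = 1/0.53 ≈ 1.887.
ΔG contributes k·ΔG = (+¥302 trillion) / 0.53 ≈ +¥569.8 trillion.
ΔT of −¥403 trillion changes first-round spending by −c·ΔT = +¥189.41 trillion, contributing k·(−c·ΔT) = (+¥189.41 trillion) / 0.53 ≈ +¥357.4 trillion.
Net ΔY = k(ΔG − c·ΔT) = (+¥491.41 trillion) / 0.53 ≈ +¥927 trillion.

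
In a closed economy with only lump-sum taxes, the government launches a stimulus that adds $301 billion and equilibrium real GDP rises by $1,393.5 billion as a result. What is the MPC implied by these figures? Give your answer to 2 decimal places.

Implied spending multiplier k = ΔY/ΔG = 1,393.5/301 ≈ 4.6296.
Since k = 1/(1 − MPC), MPC = 1 − 1/k = 1 − ΔG/ΔY = 1 − 301/1,393.5 ≈ 0.78.

0.78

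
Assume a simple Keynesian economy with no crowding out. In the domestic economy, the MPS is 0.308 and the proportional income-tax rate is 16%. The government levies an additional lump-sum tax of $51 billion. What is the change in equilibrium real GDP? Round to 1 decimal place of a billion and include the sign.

MPC = 1 − MPS = 1 − 0.308 = 0.692.
A lump-sum tax change of +$51 billion shifts disposable income by −$51 billion; first-round consumption changes by −c × ΔT = −0.692 × (+$51 billion) = −$35.292 billion.
Expenditure multiplier = 1/(1 − c(1−t)) = 1/(1 − 0.692×0.84) = 1/0.41872 ≈ 2.388.
The tax multiplier is −c × k ≈ −1.653, so ΔY = k × (−c·ΔT) = (−$35.292 billion) / 0.41872 ≈ −$84.3 billion.

−$84.3 billion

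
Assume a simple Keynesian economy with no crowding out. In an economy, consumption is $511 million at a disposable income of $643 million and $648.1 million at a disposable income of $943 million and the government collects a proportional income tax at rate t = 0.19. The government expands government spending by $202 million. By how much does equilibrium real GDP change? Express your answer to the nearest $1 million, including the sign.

+$321 million

MPC = ΔC/ΔYd = (648.1 − 511)/(943 − 643) = 137.1/300 = 0.457.
Expenditure multiplier = 1/(1 − c(1−t)) = 1/(1 − 0.457×0.81) = 1/0.62983 ≈ 1.588.
ΔY = k × ΔG = (+$202 million) / 0.62983 ≈ +$321 million.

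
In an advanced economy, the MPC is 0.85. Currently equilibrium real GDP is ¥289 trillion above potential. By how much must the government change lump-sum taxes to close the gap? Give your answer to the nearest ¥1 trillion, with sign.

+¥51 trillion

Spending multiplier = 1/(1 − MPC) = 1/(1 − 0.85) = 1/0.15 ≈ 6.667.
Tax multiplier = −c·k = −0.85/0.15 ≈ −5.667. Need ΔY = −¥289 trillion, so ΔT = ΔY/(−c·k) = −(−¥289 trillion) × 0.15 / 0.85 = +¥51 trillion.
The government should raise lump-sum taxes by ¥51 trillion.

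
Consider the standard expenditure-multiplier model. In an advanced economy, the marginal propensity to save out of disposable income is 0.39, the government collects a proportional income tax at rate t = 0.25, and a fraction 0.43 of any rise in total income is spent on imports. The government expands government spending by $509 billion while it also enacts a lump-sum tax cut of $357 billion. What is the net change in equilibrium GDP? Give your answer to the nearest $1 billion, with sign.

+$747 billion

MPC = 1 − MPS = 1 − 0.39 = 0.61.
Expenditure multiplier = 1/(1 − c(1−t) + m) = 1/(1 − 0.61×0.75 + 0.43) = 1/0.9725 ≈ 1.028.
ΔG contributes k·ΔG = (+$509 billion) / 0.9725 ≈ +$523.4 billion.
ΔT of −$357 billion changes first-round spending by −c·ΔT = +$217.77 billion, contributing k·(−c·ΔT) = (+$217.77 billion) / 0.9725 ≈ +$223.9 billion.
Net ΔY = k(ΔG − c·ΔT) = (+$726.77 billion) / 0.9725 ≈ +$747 billion.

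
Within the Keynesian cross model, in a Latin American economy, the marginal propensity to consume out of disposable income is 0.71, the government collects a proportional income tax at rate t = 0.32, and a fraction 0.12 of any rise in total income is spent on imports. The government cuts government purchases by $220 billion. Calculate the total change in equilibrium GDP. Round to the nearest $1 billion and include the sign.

−$345 billion

Spending multiplier = 1/(1 − c(1−t) + m) = 1/(1 − 0.71×0.68 + 0.12) = 1/0.6372 ≈ 1.569.
ΔY = k × ΔG = (−$220 billion) / 0.6372 ≈ −$345 billion.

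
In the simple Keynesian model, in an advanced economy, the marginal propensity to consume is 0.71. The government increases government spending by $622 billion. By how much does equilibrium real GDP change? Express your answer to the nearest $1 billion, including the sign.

Spending multiplier = 1/(1 − MPC) = 1/(1 − 0.71) = 1/0.29 ≈ 3.448.
ΔY = k × ΔG = (+$622 billion) / 0.29 ≈ +$2,145 billion.

+$2,145 billion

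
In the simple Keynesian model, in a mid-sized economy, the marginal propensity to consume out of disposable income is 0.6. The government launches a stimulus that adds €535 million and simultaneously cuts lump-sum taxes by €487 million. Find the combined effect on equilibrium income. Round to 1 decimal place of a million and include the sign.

Expenditure multiplier = 1/(1 − MPC) = 1/(1 − 0.6) = 1/0.4 = 2.5.
ΔG contributes k·ΔG = (+€535 million) / 0.4 = +€1,337.5 million.
ΔT of −€487 million changes first-round spending by −c·ΔT = +€292.2 million, contributing k·(−c·ΔT) = (+€292.2 million) / 0.4 = +€730.5 million.
Net ΔY = k(ΔG − c·ΔT) = (+€827.2 million) / 0.4 = +€2,068 million.

+€2,068.0 million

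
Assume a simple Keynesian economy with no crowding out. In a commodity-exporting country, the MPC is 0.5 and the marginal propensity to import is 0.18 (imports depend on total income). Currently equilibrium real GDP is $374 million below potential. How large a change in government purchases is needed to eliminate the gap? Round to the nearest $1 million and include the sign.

Spending multiplier = 1/(1 − c + m) = 1/(1 − 0.5 + 0.18) = 1/0.68 ≈ 1.471.
Need ΔY = +$374 million, so ΔG = ΔY/k = (+$374 million) × 0.68 ≈ +$254 million.
The government should increase government purchases by $254 million.

+$254 million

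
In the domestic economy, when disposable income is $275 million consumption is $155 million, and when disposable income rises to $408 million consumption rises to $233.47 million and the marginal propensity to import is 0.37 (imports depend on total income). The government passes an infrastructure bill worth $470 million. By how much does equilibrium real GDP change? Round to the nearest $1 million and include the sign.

+$603 million

MPC = ΔC/ΔYd = (233.47 − 155)/(408 − 275) = 78.47/133 = 0.59.
Spending multiplier = 1/(1 − c + m) = 1/(1 − 0.59 + 0.37) = 1/0.78 ≈ 1.282.
ΔY = k × ΔG = (+$470 million) / 0.78 ≈ +$603 million.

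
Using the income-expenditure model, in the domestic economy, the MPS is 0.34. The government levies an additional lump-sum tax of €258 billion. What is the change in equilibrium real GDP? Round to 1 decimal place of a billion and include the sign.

MPC = 1 − MPS = 1 − 0.34 = 0.66.
A lump-sum tax change of +€258 billion shifts disposable income by −€258 billion; first-round consumption changes by −c × ΔT = −0.66 × (+€258 billion) = −€170.28 billion.
Expenditure multiplier = 1/(1 − MPC) = 1/(1 − 0.66) = 1/0.34 ≈ 2.941.
The tax multiplier is −c × k ≈ −1.941, so ΔY = k × (−c·ΔT) = (−€170.28 billion) / 0.34 ≈ −€500.8 billion.

−€500.8 billion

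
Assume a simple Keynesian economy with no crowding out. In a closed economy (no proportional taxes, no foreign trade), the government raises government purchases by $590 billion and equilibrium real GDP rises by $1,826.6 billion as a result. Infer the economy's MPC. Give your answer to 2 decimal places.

0.68

Implied spending multiplier k = ΔY/ΔG = 1,826.6/590 ≈ 3.0959.
Since k = 1/(1 − MPC), MPC = 1 − 1/k = 1 − ΔG/ΔY = 1 − 590/1,826.6 ≈ 0.68.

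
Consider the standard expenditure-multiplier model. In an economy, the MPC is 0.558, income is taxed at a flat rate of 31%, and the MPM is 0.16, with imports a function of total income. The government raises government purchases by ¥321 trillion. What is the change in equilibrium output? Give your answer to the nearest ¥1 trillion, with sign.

+¥414 trillion

Spending multiplier = 1/(1 − c(1−t) + m) = 1/(1 − 0.558×0.69 + 0.16) = 1/0.77498 ≈ 1.29.
ΔY = k × ΔG = (+¥321 trillion) / 0.77498 ≈ +¥414 trillion.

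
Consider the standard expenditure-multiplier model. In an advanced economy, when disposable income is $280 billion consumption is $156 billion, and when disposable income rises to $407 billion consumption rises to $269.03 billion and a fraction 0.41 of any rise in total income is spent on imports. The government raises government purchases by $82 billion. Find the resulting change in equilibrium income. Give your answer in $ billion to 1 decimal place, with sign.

+$157.7 billion

MPC = ΔC/ΔYd = (269.03 − 156)/(407 − 280) = 113.03/127 = 0.89.
Expenditure multiplier = 1/(1 − c + m) = 1/(1 − 0.89 + 0.41) = 1/0.52 ≈ 1.923.
ΔY = k × ΔG = (+$82 billion) / 0.52 ≈ +$157.7 billion.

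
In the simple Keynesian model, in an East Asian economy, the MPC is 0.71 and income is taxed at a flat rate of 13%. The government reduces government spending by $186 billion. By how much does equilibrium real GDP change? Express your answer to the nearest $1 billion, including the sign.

−$487 billion

Spending multiplier = 1/(1 − c(1−t)) = 1/(1 − 0.71×0.87) = 1/0.3823 ≈ 2.616.
ΔY = k × ΔG = (−$186 billion) / 0.3823 ≈ −$487 billion.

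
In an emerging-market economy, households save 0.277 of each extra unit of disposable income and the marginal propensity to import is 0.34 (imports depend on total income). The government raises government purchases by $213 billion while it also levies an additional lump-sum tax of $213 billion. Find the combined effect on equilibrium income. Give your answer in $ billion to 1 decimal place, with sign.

+$95.6 billion

MPC = 1 − MPS = 1 − 0.277 = 0.723.
Expenditure multiplier = 1/(1 − c + m) = 1/(1 − 0.723 + 0.34) = 1/0.617 ≈ 1.621.
ΔG contributes k·ΔG = (+$213 billion) / 0.617 ≈ +$345.2 billion.
ΔT of +$213 billion changes first-round spending by −c·ΔT = −$153.999 billion, contributing k·(−c·ΔT) = (−$153.999 billion) / 0.617 ≈ −$249.6 billion.
Net ΔY = k(ΔG − c·ΔT) = (+$59.001 billion) / 0.617 ≈ +$95.6 billion.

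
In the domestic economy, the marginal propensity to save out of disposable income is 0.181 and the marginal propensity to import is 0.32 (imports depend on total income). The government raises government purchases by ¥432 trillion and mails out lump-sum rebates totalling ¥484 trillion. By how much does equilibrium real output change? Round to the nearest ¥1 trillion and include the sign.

+¥1,653 trillion

MPC = 1 − MPS = 1 − 0.181 = 0.819.
Expenditure multiplier = 1/(1 − c + m) = 1/(1 − 0.819 + 0.32) = 1/0.501 ≈ 1.996.
ΔG contributes k·ΔG = (+¥432 trillion) / 0.501 ≈ +¥862.3 trillion.
ΔT of −¥484 trillion changes first-round spending by −c·ΔT = +¥396.396 trillion, contributing k·(−c·ΔT) = (+¥396.396 trillion) / 0.501 ≈ +¥791.2 trillion.
Net ΔY = k(ΔG − c·ΔT) = (+¥828.396 trillion) / 0.501 ≈ +¥1,653 trillion.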